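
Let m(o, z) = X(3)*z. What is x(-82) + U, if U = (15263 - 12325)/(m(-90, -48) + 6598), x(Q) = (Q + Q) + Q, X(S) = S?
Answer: -792373/3227 ≈ -245.54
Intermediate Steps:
x(Q) = 3*Q (x(Q) = 2*Q + Q = 3*Q)
m(o, z) = 3*z
U = 1469/3227 (U = (15263 - 12325)/(3*(-48) + 6598) = 2938/(-144 + 6598) = 2938/6454 = 2938*(1/6454) = 1469/3227 ≈ 0.45522)
x(-82) + U = 3*(-82) + 1469/3227 = -246 + 1469/3227 = -792373/3227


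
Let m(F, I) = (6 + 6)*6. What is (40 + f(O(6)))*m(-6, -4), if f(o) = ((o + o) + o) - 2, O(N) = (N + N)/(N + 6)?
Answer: 2952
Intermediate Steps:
m(F, I) = 72 (m(F, I) = 12*6 = 72)
O(N) = 2*N/(6 + N) (O(N) = (2*N)/(6 + N) = 2*N/(6 + N))
f(o) = -2 + 3*o (f(o) = (2*o + o) - 2 = 3*o - 2 = -2 + 3*o)
(40 + f(O(6)))*m(-6, -4) = (40 + (-2 + 3*(2*6/(6 + 6))))*72 = (40 + (-2 + 3*(2*6/12)))*72 = (40 + (-2 + 3*(2*6*(1/12))))*72 = (40 + (-2 + 3*1))*72 = (40 + (-2 + 3))*72 = (40 + 1)*72 = 41*72 = 2952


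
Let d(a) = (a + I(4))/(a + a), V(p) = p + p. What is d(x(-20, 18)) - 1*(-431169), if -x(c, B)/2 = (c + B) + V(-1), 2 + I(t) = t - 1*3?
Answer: 6898711/16 ≈ 4.3117e+5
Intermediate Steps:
V(p) = 2*p
I(t) = -5 + t (I(t) = -2 + (t - 1*3) = -2 + (t - 3) = -2 + (-3 + t) = -5 + t)
x(c, B) = 4 - 2*B - 2*c (x(c, B) = -2*((c + B) + 2*(-1)) = -2*((B + c) - 2) = -2*(-2 + B + c) = 4 - 2*B - 2*c)
d(a) = (-1 + a)/(2*a) (d(a) = (a + (-5 + 4))/(a + a) = (a - 1)/((2*a)) = (-1 + a)*(1/(2*a)) = (-1 + a)/(2*a))
d(x(-20, 18)) - 1*(-431169) = (-1 + (4 - 2*18 - 2*(-20)))/(2*(4 - 2*18 - 2*(-20))) - 1*(-431169) = (-1 + (4 - 36 + 40))/(2*(4 - 36 + 40)) + 431169 = (½)*(-1 + 8)/8 + 431169 = (½)*(⅛)*7 + 431169 = 7/16 + 431169 = 6898711/16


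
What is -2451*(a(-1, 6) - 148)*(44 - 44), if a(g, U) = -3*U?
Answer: 0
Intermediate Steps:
-2451*(a(-1, 6) - 148)*(44 - 44) = -2451*(-3*6 - 148)*(44 - 44) = -2451*(-18 - 148)*0 = -(-406866)*0 = -2451*0 = 0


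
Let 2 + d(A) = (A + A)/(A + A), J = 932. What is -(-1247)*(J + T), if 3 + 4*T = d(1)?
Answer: 1160957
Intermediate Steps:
d(A) = -1 (d(A) = -2 + (A + A)/(A + A) = -2 + (2*A)/((2*A)) = -2 + (2*A)*(1/(2*A)) = -2 + 1 = -1)
T = -1 (T = -¾ + (¼)*(-1) = -¾ - ¼ = -1)
-(-1247)*(J + T) = -(-1247)*(932 - 1) = -(-1247)*931 = -1*(-1160957) = 1160957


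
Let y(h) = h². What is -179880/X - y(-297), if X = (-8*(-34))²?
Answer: -815779317/9248 ≈ -88211.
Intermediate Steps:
X = 73984 (X = 272² = 73984)
-179880/X - y(-297) = -179880/73984 - 1*(-297)² = -179880*1/73984 - 1*88209 = -22485/9248 - 88209 = -815779317/9248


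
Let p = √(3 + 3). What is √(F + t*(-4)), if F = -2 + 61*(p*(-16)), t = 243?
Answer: √(-974 - 976*√6) ≈ 58.006*I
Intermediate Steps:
p = √6 ≈ 2.4495
F = -2 - 976*√6 (F = -2 + 61*(√6*(-16)) = -2 + 61*(-16*√6) = -2 - 976*√6 ≈ -2392.7)
√(F + t*(-4)) = √((-2 - 976*√6) + 243*(-4)) = √((-2 - 976*√6) - 972) = √(-974 - 976*√6)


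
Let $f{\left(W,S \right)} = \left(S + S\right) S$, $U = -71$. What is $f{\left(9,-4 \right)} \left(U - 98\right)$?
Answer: $-5408$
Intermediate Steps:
$f{\left(W,S \right)} = 2 S^{2}$ ($f{\left(W,S \right)} = 2 S S = 2 S^{2}$)
$f{\left(9,-4 \right)} \left(U - 98\right) = 2 \left(-4\right)^{2} \left(-71 - 98\right) = 2 \cdot 16 \left(-169\right) = 32 \left(-169\right) = -5408$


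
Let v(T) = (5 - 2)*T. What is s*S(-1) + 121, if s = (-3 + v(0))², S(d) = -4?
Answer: 85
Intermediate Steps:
v(T) = 3*T
s = 9 (s = (-3 + 3*0)² = (-3 + 0)² = (-3)² = 9)
s*S(-1) + 121 = 9*(-4) + 121 = -36 + 121 = 85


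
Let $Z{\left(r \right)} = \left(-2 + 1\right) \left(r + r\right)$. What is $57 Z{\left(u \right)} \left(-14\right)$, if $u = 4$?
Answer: $6384$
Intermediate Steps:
$Z{\left(r \right)} = - 2 r$
$57 Z{\left(u \right)} \left(-14\right) = 57 \left(-2\right) 4 \left(-14\right) = 57 \left(\left(-8\right) \left(-14\right)\right) = 57 \cdot 112 = 6384$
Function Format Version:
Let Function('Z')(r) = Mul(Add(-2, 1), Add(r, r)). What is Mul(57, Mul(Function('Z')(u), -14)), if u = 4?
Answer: 6384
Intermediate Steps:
Function('Z')(r) = Mul(-2, r) (Function('Z')(r) = Mul(-1, Mul(2, r)) = Mul(-2, r))
Mul(57, Mul(Function('Z')(u), -14)) = Mul(57, Mul(Mul(-2, 4), -14)) = Mul(57, Mul(-8, -14)) = Mul(57, 112) = 6384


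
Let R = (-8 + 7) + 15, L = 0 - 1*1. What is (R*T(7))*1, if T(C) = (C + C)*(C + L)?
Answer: 1176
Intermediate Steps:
L = -1 (L = 0 - 1 = -1)
R = 14 (R = -1 + 15 = 14)
T(C) = 2*C*(-1 + C) (T(C) = (C + C)*(C - 1) = (2*C)*(-1 + C) = 2*C*(-1 + C))
(R*T(7))*1 = (14*(2*7*(-1 + 7)))*1 = (14*(2*7*6))*1 = (14*84)*1 = 1176*1 = 1176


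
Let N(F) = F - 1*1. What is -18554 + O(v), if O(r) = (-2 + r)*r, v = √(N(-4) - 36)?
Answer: -18595 - 2*I*√41 ≈ -18595.0 - 12.806*I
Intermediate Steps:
N(F) = -1 + F (N(F) = F - 1 = -1 + F)
v = I*√41 (v = √((-1 - 4) - 36) = √(-5 - 36) = √(-41) = I*√41 ≈ 6.4031*I)
O(r) = r*(-2 + r)
-18554 + O(v) = -18554 + (I*√41)*(-2 + I*√41) = -18554 + I*√41*(-2 + I*√41)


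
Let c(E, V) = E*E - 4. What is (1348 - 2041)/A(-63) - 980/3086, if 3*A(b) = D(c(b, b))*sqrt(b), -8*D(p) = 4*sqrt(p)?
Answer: -490/1543 - 198*I*sqrt(27755)/3965 ≈ -0.31756 - 8.3194*I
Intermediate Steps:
c(E, V) = -4 + E**2 (c(E, V) = E**2 - 4 = -4 + E**2)
D(p) = -sqrt(p)/2
A(b) = -sqrt(b)*sqrt(-4 + b**2)/6 (A(b) = ((-sqrt(-4 + b**2)/2)*sqrt(b))/3 = (-sqrt(b)*sqrt(-4 + b**2)/2)/3 = -sqrt(b)*sqrt(-4 + b**2)/6)
(1348 - 2041)/A(-63) - 980/3086 = (1348 - 2041)/((-sqrt(-63)*sqrt(-4 + (-63)**2)/6)) - 980/3086 = -693*2*I*sqrt(7)/(7*sqrt(-4 + 3969)) - 980*1/3086 = -693*2*I*sqrt(27755)/27755 - 490/1543 = -198*I*sqrt(27755)/3965 - 490/1543 = -490/1543 - 198*I*sqrt(27755)/3965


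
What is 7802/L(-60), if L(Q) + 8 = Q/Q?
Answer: -7802/7 ≈ -1114.6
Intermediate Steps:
L(Q) = -7 (L(Q) = -8 + Q/Q = -8 + 1 = -7)
7802/L(-60) = 7802/(-7) = 7802*(-⅐) = -7802/7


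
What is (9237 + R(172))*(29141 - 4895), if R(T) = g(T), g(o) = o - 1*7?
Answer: 227960892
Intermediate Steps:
g(o) = -7 + o (g(o) = o - 7 = -7 + o)
R(T) = -7 + T
(9237 + R(172))*(29141 - 4895) = (9237 + (-7 + 172))*(29141 - 4895) = (9237 + 165)*24246 = 9402*24246 = 227960892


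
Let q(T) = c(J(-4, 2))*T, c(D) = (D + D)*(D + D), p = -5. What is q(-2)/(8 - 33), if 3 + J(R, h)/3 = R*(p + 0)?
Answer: 20808/25 ≈ 832.32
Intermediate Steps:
J(R, h) = -9 - 15*R (J(R, h) = -9 + 3*(R*(-5 + 0)) = -9 + 3*(R*(-5)) = -9 + 3*(-5*R) = -9 - 15*R)
c(D) = 4*D**2 (c(D) = (2*D)*(2*D) = 4*D**2)
q(T) = 10404*T (q(T) = (4*(-9 - 15*(-4))**2)*T = (4*(-9 + 60)**2)*T = (4*51**2)*T = (4*2601)*T = 10404*T)
q(-2)/(8 - 33) = (10404*(-2))/(8 - 33) = -20808/(-25) = -20808*(-1/25) = 20808/25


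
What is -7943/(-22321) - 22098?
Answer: -37941655/1717 ≈ -22098.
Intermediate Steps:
-7943/(-22321) - 22098 = -7943*(-1/22321) - 22098 = 611/1717 - 22098 = -37941655/1717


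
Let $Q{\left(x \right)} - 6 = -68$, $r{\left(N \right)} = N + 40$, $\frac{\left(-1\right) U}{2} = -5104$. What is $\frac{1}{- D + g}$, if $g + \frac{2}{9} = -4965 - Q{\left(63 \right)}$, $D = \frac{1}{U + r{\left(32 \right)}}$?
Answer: $- \frac{92520}{453646129} \approx -0.00020395$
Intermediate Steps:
$U = 10208$ ($U = \left(-2\right) \left(-5104\right) = 10208$)
$r{\left(N \right)} = 40 + N$
$D = \frac{1}{10280}$ ($D = \frac{1}{10208 + \left(40 + 32\right)} = \frac{1}{10208 + 72} = \frac{1}{10280} \approx 9.7276 \cdot 10^{-5}$)
$Q{\left(x \right)} = -62$ ($Q{\left(x \right)} = 6 - 68 = -62$)
$g = - \frac{44129}{9}$ ($g = - \frac{2}{9} - 4903 = - \frac{44129}{9} \approx -4903.2$)
$\frac{1}{- D + g} = \frac{1}{\left(-1\right) \frac{1}{10280} - \frac{44129}{9}} = \frac{1}{- \frac{1}{10280} - \frac{44129}{9}} = \frac{1}{- \frac{453646129}{92520}} = - \frac{92520}{453646129}$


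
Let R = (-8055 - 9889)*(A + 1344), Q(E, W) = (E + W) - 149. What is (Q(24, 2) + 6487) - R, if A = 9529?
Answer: 195111476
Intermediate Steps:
Q(E, W) = -149 + E + W
R = -195105112 (R = (-8055 - 9889)*(9529 + 1344) = -17944*10873 = -195105112)
(Q(24, 2) + 6487) - R = ((-149 + 24 + 2) + 6487) - 1*(-195105112) = (-123 + 6487) + 195105112 = 6364 + 195105112 = 195111476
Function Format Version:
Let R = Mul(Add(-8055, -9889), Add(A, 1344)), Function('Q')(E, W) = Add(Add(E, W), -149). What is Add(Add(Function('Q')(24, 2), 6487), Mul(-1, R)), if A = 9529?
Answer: 195111476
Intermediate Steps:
Function('Q')(E, W) = Add(-149, E, W)
R = -195105112 (R = Mul(Add(-8055, -9889), Add(9529, 1344)) = Mul(-17944, 10873) = -195105112)
Add(Add(Function('Q')(24, 2), 6487), Mul(-1, R)) = Add(Add(Add(-149, 24, 2), 6487), Mul(-1, -195105112)) = Add(Add(-123, 6487), 195105112) = Add(6364, 195105112) = 195111476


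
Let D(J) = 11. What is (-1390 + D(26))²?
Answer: 1901641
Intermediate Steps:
(-1390 + D(26))² = (-1390 + 11)² = (-1379)² = 1901641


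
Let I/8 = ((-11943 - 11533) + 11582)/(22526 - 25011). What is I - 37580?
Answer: -93291148/2485 ≈ -37542.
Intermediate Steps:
I = 95152/2485 (I = 8*(((-11943 - 11533) + 11582)/(22526 - 25011)) = 8*((-23476 + 11582)/(-2485)) = 8*(-11894*(-1/2485)) = 8*(11894/2485) = 95152/2485 ≈ 38.291)
I - 37580 = 95152/2485 - 37580 = -93291148/2485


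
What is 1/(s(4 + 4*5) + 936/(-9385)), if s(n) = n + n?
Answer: 9385/449544 ≈ 0.020877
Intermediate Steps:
s(n) = 2*n
1/(s(4 + 4*5) + 936/(-9385)) = 1/(2*(4 + 4*5) + 936/(-9385)) = 1/(2*(4 + 20) + 936*(-1/9385)) = 1/(2*24 - 936/9385) = 1/(48 - 936/9385) = 1/(449544/9385) = 9385/449544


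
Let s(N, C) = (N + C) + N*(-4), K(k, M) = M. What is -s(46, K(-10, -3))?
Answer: 141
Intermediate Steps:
s(N, C) = C - 3*N (s(N, C) = (C + N) - 4*N = C - 3*N)
-s(46, K(-10, -3)) = -(-3 - 3*46) = -(-3 - 138) = -1*(-141) = 141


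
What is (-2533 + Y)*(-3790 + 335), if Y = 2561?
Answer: -96740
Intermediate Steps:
(-2533 + Y)*(-3790 + 335) = (-2533 + 2561)*(-3790 + 335) = 28*(-3455) = -96740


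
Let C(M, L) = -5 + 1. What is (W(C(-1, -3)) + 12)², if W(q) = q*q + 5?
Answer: 1089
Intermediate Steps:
C(M, L) = -4
W(q) = 5 + q² (W(q) = q² + 5 = 5 + q²)
(W(C(-1, -3)) + 12)² = ((5 + (-4)²) + 12)² = ((5 + 16) + 12)² = (21 + 12)² = 33² = 1089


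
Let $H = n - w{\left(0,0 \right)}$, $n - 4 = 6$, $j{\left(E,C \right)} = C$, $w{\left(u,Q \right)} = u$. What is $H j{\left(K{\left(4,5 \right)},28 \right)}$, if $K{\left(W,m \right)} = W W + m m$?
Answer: $280$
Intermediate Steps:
$K{\left(W,m \right)} = W^{2} + m^{2}$
$n = 10$ ($n = 4 + 6 = 10$)
$H = 10$ ($H = 10 - 0 = 10 + 0 = 10$)
$H j{\left(K{\left(4,5 \right)},28 \right)} = 10 \cdot 28 = 280$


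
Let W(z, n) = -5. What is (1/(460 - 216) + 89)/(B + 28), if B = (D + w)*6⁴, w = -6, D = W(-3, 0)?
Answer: -21717/3471632 ≈ -0.0062556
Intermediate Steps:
D = -5
B = -14256 (B = (-5 - 6)*6⁴ = -11*1296 = -14256)
(1/(460 - 216) + 89)/(B + 28) = (1/(460 - 216) + 89)/(-14256 + 28) = (1/244 + 89)/(-14228) = (1/244 + 89)*(-1/14228) = (21717/244)*(-1/14228) = -21717/3471632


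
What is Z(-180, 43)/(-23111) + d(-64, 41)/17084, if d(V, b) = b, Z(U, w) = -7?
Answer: 1067139/394828324 ≈ 0.0027028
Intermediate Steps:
Z(-180, 43)/(-23111) + d(-64, 41)/17084 = -7/(-23111) + 41/17084 = -7*(-1/23111) + 41*(1/17084) = 7/23111 + 41/17084 = 1067139/394828324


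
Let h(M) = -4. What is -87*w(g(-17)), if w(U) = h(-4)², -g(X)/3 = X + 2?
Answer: -1392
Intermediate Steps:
g(X) = -6 - 3*X (g(X) = -3*(X + 2) = -3*(2 + X) = -6 - 3*X)
w(U) = 16 (w(U) = (-4)² = 16)
-87*w(g(-17)) = -87*16 = -1392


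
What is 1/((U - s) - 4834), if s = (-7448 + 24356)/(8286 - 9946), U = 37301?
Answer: 415/13478032 ≈ 3.0791e-5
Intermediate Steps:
s = -4227/415 (s = 16908/(-1660) = 16908*(-1/1660) = -4227/415 ≈ -10.186)
1/((U - s) - 4834) = 1/((37301 - 1*(-4227/415)) - 4834) = 1/((37301 + 4227/415) - 4834) = 1/(15484142/415 - 4834) = 1/(13478032/415) = 415/13478032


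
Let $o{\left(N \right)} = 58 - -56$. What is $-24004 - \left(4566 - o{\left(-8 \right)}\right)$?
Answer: $-28456$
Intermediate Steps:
$o{\left(N \right)} = 114$ ($o{\left(N \right)} = 58 + 56 = 114$)
$-24004 - \left(4566 - o{\left(-8 \right)}\right) = -24004 - \left(4566 - 114\right) = -24004 - 4452 = -28456$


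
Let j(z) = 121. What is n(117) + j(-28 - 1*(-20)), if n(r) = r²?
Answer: 13810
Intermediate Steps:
n(117) + j(-28 - 1*(-20)) = 117² + 121 = 13689 + 121 = 13810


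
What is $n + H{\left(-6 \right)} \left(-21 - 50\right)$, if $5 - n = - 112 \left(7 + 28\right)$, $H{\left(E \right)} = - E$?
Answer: $3499$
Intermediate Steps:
$n = 3925$ ($n = 5 - - 112 \left(7 + 28\right) = 5 - \left(-112\right) 35 = 5 - -3920 = 5 + 3920 = 3925$)
$n + H{\left(-6 \right)} \left(-21 - 50\right) = 3925 + \left(-1\right) \left(-6\right) \left(-21 - 50\right) = 3925 + 6 \left(-71\right) = 3925 - 426 = 3499$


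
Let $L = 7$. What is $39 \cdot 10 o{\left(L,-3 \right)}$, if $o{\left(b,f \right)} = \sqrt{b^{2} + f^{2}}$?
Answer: $390 \sqrt{58} \approx 2970.2$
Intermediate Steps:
$39 \cdot 10 o{\left(L,-3 \right)} = 39 \cdot 10 \sqrt{7^{2} + \left(-3\right)^{2}} = 390 \sqrt{49 + 9} = 390 \sqrt{58}$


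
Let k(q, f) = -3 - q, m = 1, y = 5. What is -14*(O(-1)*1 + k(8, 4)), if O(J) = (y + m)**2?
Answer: -350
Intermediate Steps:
O(J) = 36 (O(J) = (5 + 1)**2 = 6**2 = 36)
-14*(O(-1)*1 + k(8, 4)) = -14*(36*1 + (-3 - 1*8)) = -14*(36 + (-3 - 8)) = -14*(36 - 11) = -14*25 = -350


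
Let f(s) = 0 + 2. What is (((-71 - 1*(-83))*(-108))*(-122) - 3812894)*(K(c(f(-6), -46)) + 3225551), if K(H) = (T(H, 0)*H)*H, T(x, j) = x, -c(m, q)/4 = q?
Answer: -34556164823010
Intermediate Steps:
f(s) = 2
c(m, q) = -4*q
K(H) = H³ (K(H) = (H*H)*H = H²*H = H³)
(((-71 - 1*(-83))*(-108))*(-122) - 3812894)*(K(c(f(-6), -46)) + 3225551) = (((-71 - 1*(-83))*(-108))*(-122) - 3812894)*((-4*(-46))³ + 3225551) = (((-71 + 83)*(-108))*(-122) - 3812894)*(184³ + 3225551) = ((12*(-108))*(-122) - 3812894)*(6229504 + 3225551) = (-1296*(-122) - 3812894)*9455055 = (158112 - 3812894)*9455055 = -3654782*9455055 = -34556164823010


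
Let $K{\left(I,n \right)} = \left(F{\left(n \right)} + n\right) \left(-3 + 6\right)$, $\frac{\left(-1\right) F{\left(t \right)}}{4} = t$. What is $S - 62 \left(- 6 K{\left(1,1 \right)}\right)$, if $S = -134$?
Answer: $-3482$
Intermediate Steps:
$F{\left(t \right)} = - 4 t$
$K{\left(I,n \right)} = - 9 n$ ($K{\left(I,n \right)} = \left(- 4 n + n\right) \left(-3 + 6\right) = - 3 n 3 = - 9 n$)
$S - 62 \left(- 6 K{\left(1,1 \right)}\right) = -134 - 62 \left(- 6 \left(\left(-9\right) 1\right)\right) = -134 - 62 \left(\left(-6\right) \left(-9\right)\right) = -134 - 3348 = -3482$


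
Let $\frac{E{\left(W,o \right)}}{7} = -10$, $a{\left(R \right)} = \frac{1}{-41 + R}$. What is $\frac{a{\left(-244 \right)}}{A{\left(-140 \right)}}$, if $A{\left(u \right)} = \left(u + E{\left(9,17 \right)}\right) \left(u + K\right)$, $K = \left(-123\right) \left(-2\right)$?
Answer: $\frac{1}{6344100} \approx 1.5763 \cdot 10^{-7}$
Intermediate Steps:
$K = 246$
$E{\left(W,o \right)} = -70$ ($E{\left(W,o \right)} = 7 \left(-10\right) = -70$)
$A{\left(u \right)} = \left(-70 + u\right) \left(246 + u\right)$ ($A{\left(u \right)} = \left(u - 70\right) \left(u + 246\right) = \left(-70 + u\right) \left(246 + u\right)$)
$\frac{a{\left(-244 \right)}}{A{\left(-140 \right)}} = \frac{1}{\left(-41 - 244\right) \left(-17220 + \left(-140\right)^{2} + 176 \left(-140\right)\right)} = \frac{1}{\left(-285\right) \left(-17220 + 19600 - 24640\right)} = - \frac{1}{285 \left(-22260\right)} = \left(- \frac{1}{285}\right) \left(- \frac{1}{22260}\right) = \frac{1}{6344100}$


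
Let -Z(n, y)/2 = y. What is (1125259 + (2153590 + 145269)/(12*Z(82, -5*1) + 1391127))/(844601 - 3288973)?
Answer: -391378876708/850181302971 ≈ -0.46035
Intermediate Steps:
Z(n, y) = -2*y
(1125259 + (2153590 + 145269)/(12*Z(82, -5*1) + 1391127))/(844601 - 3288973) = (1125259 + (2153590 + 145269)/(12*(-(-10)) + 1391127))/(844601 - 3288973) = (1125259 + 2298859/(12*(-2*(-5)) + 1391127))/(-2444372) = (1125259 + 2298859/(12*10 + 1391127))*(-1/2444372) = (1125259 + 2298859/(120 + 1391127))*(-1/2444372) = (1125259 + 2298859/1391247)*(-1/2444372) = (1565515506832/1391247)*(-1/2444372) = -391378876708/850181302971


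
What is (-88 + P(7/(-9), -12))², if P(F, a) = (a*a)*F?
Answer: 40000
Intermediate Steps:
P(F, a) = F*a² (P(F, a) = a²*F = F*a²)
(-88 + P(7/(-9), -12))² = (-88 + (7/(-9))*(-12)²)² = (-88 + (7*(-⅑))*144)² = (-88 - 7/9*144)² = (-88 - 112)² = (-200)² = 40000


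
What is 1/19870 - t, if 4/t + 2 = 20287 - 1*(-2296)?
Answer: -56899/448684470 ≈ -0.00012681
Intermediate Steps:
t = 4/22581 (t = 4/(-2 + (20287 - 1*(-2296))) = 4/(-2 + (20287 + 2296)) = 4/(-2 + 22583) = 4/22581 ≈ 0.00017714)
1/19870 - t = 1/19870 - 1*4/22581 = 1/19870 - 4/22581 = -56899/448684470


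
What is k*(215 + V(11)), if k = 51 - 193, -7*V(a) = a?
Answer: -212148/7 ≈ -30307.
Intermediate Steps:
V(a) = -a/7
k = -142
k*(215 + V(11)) = -142*(215 - ⅐*11) = -142*(215 - 11/7) = -142*1494/7 = -212148/7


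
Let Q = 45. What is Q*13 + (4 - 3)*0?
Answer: 585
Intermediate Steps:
Q*13 + (4 - 3)*0 = 45*13 + (4 - 3)*0 = 585 + 1*0 = 585 + 0 = 585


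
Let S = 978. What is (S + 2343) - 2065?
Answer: 1256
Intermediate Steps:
(S + 2343) - 2065 = (978 + 2343) - 2065 = 3321 - 2065 = 1256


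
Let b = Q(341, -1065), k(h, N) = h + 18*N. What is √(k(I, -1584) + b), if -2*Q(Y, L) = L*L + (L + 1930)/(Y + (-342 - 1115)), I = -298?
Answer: I*√82466085610/372 ≈ 771.96*I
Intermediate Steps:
Q(Y, L) = -L²/2 - (1930 + L)/(2*(-1457 + Y)) (Q(Y, L) = -(L*L + (L + 1930)/(Y + (-342 - 1115)))/2 = -(L² + (1930 + L)/(Y - 1457))/2 = -(L² + (1930 + L)/(-1457 + Y))/2 = -L²/2 - (1930 + L)/(2*(-1457 + Y)))
b = -1265794235/2232 (b = (-1930 - 1*(-1065) + 1457*(-1065)² - 1*341*(-1065)²)/(2*(-1457 + 341)) = (½)*(-1930 + 1065 + 1457*1134225 - 1*341*1134225)/(-1116) = (½)*(-1/1116)*(-1930 + 1065 + 1652565825 - 386770725) = (½)*(-1/1116)*1265794235 = -1265794235/2232 ≈ -5.6711e+5)
√(k(I, -1584) + b) = √((-298 + 18*(-1584)) - 1265794235/2232) = √((-298 - 28512) - 1265794235/2232) = √(-28810 - 1265794235/2232) = √(-1330098155/2232) = I*√82466085610/372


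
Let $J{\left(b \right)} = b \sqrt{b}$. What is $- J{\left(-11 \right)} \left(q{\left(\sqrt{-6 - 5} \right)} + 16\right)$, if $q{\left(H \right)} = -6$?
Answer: $110 i \sqrt{11} \approx 364.83 i$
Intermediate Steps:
$J{\left(b \right)} = b^{\frac{3}{2}}$
$- J{\left(-11 \right)} \left(q{\left(\sqrt{-6 - 5} \right)} + 16\right) = - \left(-11\right)^{\frac{3}{2}} \left(-6 + 16\right) = - - 11 i \sqrt{11} \cdot 10 = - \left(-110\right) i \sqrt{11} = 110 i \sqrt{11}$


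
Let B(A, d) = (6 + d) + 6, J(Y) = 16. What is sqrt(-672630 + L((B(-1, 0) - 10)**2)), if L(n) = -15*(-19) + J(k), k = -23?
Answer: 7*I*sqrt(13721) ≈ 819.96*I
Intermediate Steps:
B(A, d) = 12 + d
L(n) = 301 (L(n) = -15*(-19) + 16 = 285 + 16 = 301)
sqrt(-672630 + L((B(-1, 0) - 10)**2)) = sqrt(-672630 + 301) = sqrt(-672329) = 7*I*sqrt(13721)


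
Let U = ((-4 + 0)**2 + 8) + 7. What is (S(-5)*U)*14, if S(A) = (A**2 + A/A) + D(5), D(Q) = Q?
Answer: 13454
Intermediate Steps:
U = 31 (U = ((-4)**2 + 8) + 7 = (16 + 8) + 7 = 24 + 7 = 31)
S(A) = 6 + A**2 (S(A) = (A**2 + A/A) + 5 = (A**2 + 1) + 5 = (1 + A**2) + 5 = 6 + A**2)
(S(-5)*U)*14 = ((6 + (-5)**2)*31)*14 = ((6 + 25)*31)*14 = (31*31)*14 = 961*14 = 13454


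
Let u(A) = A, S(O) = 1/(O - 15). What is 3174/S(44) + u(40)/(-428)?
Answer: 9848912/107 ≈ 92046.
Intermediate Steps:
S(O) = 1/(-15 + O)
3174/S(44) + u(40)/(-428) = 3174/(1/(-15 + 44)) + 40/(-428) = 3174/(1/29) + 40*(-1/428) = 3174/(1/29) - 10/107 = 3174*29 - 10/107 = 92046 - 10/107 = 9848912/107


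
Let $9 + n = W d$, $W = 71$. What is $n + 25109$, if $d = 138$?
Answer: $34898$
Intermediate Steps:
$n = 9789$ ($n = -9 + 71 \cdot 138 = -9 + 9798 = 9789$)
$n + 25109 = 9789 + 25109 = 34898$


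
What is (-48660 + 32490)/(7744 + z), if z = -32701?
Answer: 5390/8319 ≈ 0.64791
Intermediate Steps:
(-48660 + 32490)/(7744 + z) = (-48660 + 32490)/(7744 - 32701) = -16170/(-24957) = -16170*(-1/24957) = 5390/8319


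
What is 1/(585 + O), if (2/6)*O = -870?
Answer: -1/2025 ≈ -0.00049383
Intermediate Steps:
O = -2610 (O = 3*(-870) = -2610)
1/(585 + O) = 1/(585 - 2610) = 1/(-2025) = -1/2025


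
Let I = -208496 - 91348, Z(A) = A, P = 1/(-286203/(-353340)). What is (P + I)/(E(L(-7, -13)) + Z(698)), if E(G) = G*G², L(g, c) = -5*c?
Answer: -28605299664/26266089523 ≈ -1.0891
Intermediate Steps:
P = 117780/95401 (P = 1/(-286203*(-1/353340)) = 1/(95401/117780) = 117780/95401 ≈ 1.2346)
E(G) = G³
I = -299844
(P + I)/(E(L(-7, -13)) + Z(698)) = (117780/95401 - 299844)/((-5*(-13))³ + 698) = -28605299664/(95401*(65³ + 698)) = -28605299664/(95401*(274625 + 698)) = -28605299664/95401/275323 = -28605299664/95401*1/275323 = -28605299664/26266089523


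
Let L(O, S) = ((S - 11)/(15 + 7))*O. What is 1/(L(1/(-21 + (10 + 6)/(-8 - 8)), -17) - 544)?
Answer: -121/65817 ≈ -0.0018384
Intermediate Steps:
L(O, S) = O*(-1/2 + S/22) (L(O, S) = ((-11 + S)/22)*O = ((-11 + S)*(1/22))*O = (-1/2 + S/22)*O = O*(-1/2 + S/22))
1/(L(1/(-21 + (10 + 6)/(-8 - 8)), -17) - 544) = 1/((-11 - 17)/(22*(-21 + (10 + 6)/(-8 - 8))) - 544) = 1/((1/22)*(-28)/(-21 + 16/(-16)) - 544) = 1/((1/22)*(-28)/(-21 + 16*(-1/16)) - 544) = 1/((1/22)*(-28)/(-21 - 1) - 544) = 1/((1/22)*(-28)/(-22) - 544) = 1/((1/22)*(-1/22)*(-28) - 544) = 1/(7/121 - 544) = 1/(-65817/121) = -121/65817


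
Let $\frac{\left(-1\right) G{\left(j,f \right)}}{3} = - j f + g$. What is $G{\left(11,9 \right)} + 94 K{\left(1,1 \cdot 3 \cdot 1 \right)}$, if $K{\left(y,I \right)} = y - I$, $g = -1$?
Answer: $112$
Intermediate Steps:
$G{\left(j,f \right)} = 3 + 3 f j$ ($G{\left(j,f \right)} = - 3 \left(- j f - 1\right) = - 3 \left(- f j - 1\right) = - 3 \left(-1 - f j\right) = 3 + 3 f j$)
$G{\left(11,9 \right)} + 94 K{\left(1,1 \cdot 3 \cdot 1 \right)} = \left(3 + 3 \cdot 9 \cdot 11\right) + 94 \left(1 - 1 \cdot 3 \cdot 1\right) = \left(3 + 297\right) + 94 \left(1 - 3 \cdot 1\right) = 300 + 94 \left(1 - 3\right) = 300 + 94 \left(-2\right) = 300 - 188 = 112$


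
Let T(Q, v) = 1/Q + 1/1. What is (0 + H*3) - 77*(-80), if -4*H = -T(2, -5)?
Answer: 49289/8 ≈ 6161.1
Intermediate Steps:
T(Q, v) = 1 + 1/Q (T(Q, v) = 1/Q + 1*1 = 1/Q + 1 = 1 + 1/Q)
H = 3/8 (H = -(-1)*(1 + 2)/2/4 = -(-1)*(1/2)*3/4 = -(-1)*3/(4*2) = -1/4*(-3/2) = 3/8 ≈ 0.37500)
(0 + H*3) - 77*(-80) = (0 + (3/8)*3) - 77*(-80) = (0 + 9/8) + 6160 = 9/8 + 6160 = 49289/8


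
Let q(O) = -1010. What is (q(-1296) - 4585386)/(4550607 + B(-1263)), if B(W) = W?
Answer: -1146599/1137336 ≈ -1.0081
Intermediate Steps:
(q(-1296) - 4585386)/(4550607 + B(-1263)) = (-1010 - 4585386)/(4550607 - 1263) = -4586396/4549344 = -4586396*1/4549344 = -1146599/1137336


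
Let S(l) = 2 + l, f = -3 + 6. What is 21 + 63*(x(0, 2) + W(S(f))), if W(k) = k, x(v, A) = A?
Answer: 462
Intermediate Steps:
f = 3
21 + 63*(x(0, 2) + W(S(f))) = 21 + 63*(2 + (2 + 3)) = 21 + 63*(2 + 5) = 21 + 63*7 = 21 + 441 = 462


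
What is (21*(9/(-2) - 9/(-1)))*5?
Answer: 945/2 ≈ 472.50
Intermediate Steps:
(21*(9/(-2) - 9/(-1)))*5 = (21*(9*(-1/2) - 9*(-1)))*5 = (21*(-9/2 + 9))*5 = (21*(9/2))*5 = (189/2)*5 = 945/2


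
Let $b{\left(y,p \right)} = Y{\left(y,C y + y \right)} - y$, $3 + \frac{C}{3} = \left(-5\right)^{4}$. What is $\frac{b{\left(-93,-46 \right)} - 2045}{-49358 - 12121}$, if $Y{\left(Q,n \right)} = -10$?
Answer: $\frac{218}{6831} \approx 0.031913$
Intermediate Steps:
$C = 1866$ ($C = -9 + 3 \left(-5\right)^{4} = -9 + 3 \cdot 625 = -9 + 1875 = 1866$)
$b{\left(y,p \right)} = -10 - y$
$\frac{b{\left(-93,-46 \right)} - 2045}{-49358 - 12121} = \frac{\left(-10 - -93\right) - 2045}{-49358 - 12121} = \frac{\left(-10 + 93\right) - 2045}{-61479} = \left(83 - 2045\right) \left(- \frac{1}{61479}\right) = \left(-1962\right) \left(- \frac{1}{61479}\right) = \frac{218}{6831}$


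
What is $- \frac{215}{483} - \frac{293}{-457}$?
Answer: $\frac{43264}{220731} \approx 0.196$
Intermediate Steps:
$- \frac{215}{483} - \frac{293}{-457} = \left(-215\right) \frac{1}{483} - - \frac{293}{457} = - \frac{215}{483} + \frac{293}{457} = \frac{43264}{220731}$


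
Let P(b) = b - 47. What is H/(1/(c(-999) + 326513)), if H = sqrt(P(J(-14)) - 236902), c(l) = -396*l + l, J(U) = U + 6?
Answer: 721118*I*sqrt(236957) ≈ 3.5103e+8*I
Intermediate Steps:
J(U) = 6 + U
c(l) = -395*l
P(b) = -47 + b
H = I*sqrt(236957) (H = sqrt((-47 + (6 - 14)) - 236902) = sqrt((-47 - 8) - 236902) = sqrt(-55 - 236902) = sqrt(-236957) = I*sqrt(236957) ≈ 486.78*I)
H/(1/(c(-999) + 326513)) = (I*sqrt(236957))/(1/(-395*(-999) + 326513)) = (I*sqrt(236957))/(1/(394605 + 326513)) = (I*sqrt(236957))/(1/721118) = (I*sqrt(236957))*721118 = 721118*I*sqrt(236957)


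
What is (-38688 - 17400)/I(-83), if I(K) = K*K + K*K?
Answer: -28044/6889 ≈ -4.0708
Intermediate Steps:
I(K) = 2*K² (I(K) = K² + K² = 2*K²)
(-38688 - 17400)/I(-83) = (-38688 - 17400)/((2*(-83)²)) = -56088/(2*6889) = -56088/13778 = -56088*1/13778 = -28044/6889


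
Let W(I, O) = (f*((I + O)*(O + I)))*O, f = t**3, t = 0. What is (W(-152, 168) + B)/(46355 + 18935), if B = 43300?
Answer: 4330/6529 ≈ 0.66319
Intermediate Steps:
f = 0 (f = 0**3 = 0)
W(I, O) = 0 (W(I, O) = (0*((I + O)*(O + I)))*O = (0*((I + O)*(I + O)))*O = (0*(I + O)**2)*O = 0*O = 0)
(W(-152, 168) + B)/(46355 + 18935) = (0 + 43300)/(46355 + 18935) = 43300/65290 = 43300*(1/65290) = 4330/6529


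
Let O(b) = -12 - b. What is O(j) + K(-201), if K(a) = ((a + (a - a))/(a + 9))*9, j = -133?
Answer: 8347/64 ≈ 130.42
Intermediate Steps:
K(a) = 9*a/(9 + a) (K(a) = ((a + 0)/(9 + a))*9 = (a/(9 + a))*9 = 9*a/(9 + a))
O(j) + K(-201) = (-12 - 1*(-133)) + 9*(-201)/(9 - 201) = (-12 + 133) + 9*(-201)/(-192) = 121 + 9*(-201)*(-1/192) = 121 + 603/64 = 8347/64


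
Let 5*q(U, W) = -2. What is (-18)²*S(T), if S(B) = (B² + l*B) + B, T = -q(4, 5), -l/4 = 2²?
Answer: -47304/25 ≈ -1892.2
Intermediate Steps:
l = -16 (l = -4*2² = -4*4 = -16)
q(U, W) = -⅖ (q(U, W) = (⅕)*(-2) = -⅖)
T = ⅖ (T = -1*(-⅖) = ⅖ ≈ 0.40000)
S(B) = B² - 15*B (S(B) = (B² - 16*B) + B = B² - 15*B)
(-18)²*S(T) = (-18)²*(2*(-15 + ⅖)/5) = 324*((⅖)*(-73/5)) = 324*(-146/25) = -47304/25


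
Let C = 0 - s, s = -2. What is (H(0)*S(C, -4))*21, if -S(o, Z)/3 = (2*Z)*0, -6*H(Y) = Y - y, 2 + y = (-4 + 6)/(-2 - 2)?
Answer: 0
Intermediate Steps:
y = -5/2 (y = -2 + (-4 + 6)/(-2 - 2) = -2 + 2/(-4) = -2 + 2*(-¼) = -2 - ½ = -5/2 ≈ -2.5000)
H(Y) = -5/12 - Y/6 (H(Y) = -(Y - 1*(-5/2))/6 = -(Y + 5/2)/6 = -(5/2 + Y)/6 = -5/12 - Y/6)
C = 2 (C = 0 - 1*(-2) = 0 + 2 = 2)
S(o, Z) = 0 (S(o, Z) = -3*2*Z*0 = -3*0 = 0)
(H(0)*S(C, -4))*21 = ((-5/12 - ⅙*0)*0)*21 = ((-5/12 + 0)*0)*21 = -5/12*0*21 = 0*21 = 0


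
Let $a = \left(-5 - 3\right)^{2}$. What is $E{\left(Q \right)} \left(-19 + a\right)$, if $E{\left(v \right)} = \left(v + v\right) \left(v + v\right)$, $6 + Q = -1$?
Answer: $8820$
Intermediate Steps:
$Q = -7$ ($Q = -6 - 1 = -7$)
$E{\left(v \right)} = 4 v^{2}$ ($E{\left(v \right)} = 2 v 2 v = 4 v^{2}$)
$a = 64$ ($a = \left(-8\right)^{2} = 64$)
$E{\left(Q \right)} \left(-19 + a\right) = 4 \left(-7\right)^{2} \left(-19 + 64\right) = 4 \cdot 49 \cdot 45 = 196 \cdot 45 = 8820$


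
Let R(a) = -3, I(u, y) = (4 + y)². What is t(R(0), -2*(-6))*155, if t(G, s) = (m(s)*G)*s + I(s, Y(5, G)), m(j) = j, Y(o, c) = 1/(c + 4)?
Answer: -63085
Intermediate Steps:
Y(o, c) = 1/(4 + c)
t(G, s) = (4 + 1/(4 + G))² + G*s² (t(G, s) = (s*G)*s + (4 + 1/(4 + G))² = (G*s)*s + (4 + 1/(4 + G))² = G*s² + (4 + 1/(4 + G))² = (4 + 1/(4 + G))² + G*s²)
t(R(0), -2*(-6))*155 = (-3*(-2*(-6))² + (17 + 4*(-3))²/(4 - 3)²)*155 = (-3*12² + (17 - 12)²/1²)*155 = (-3*144 + 1*5²)*155 = (-432 + 1*25)*155 = (-432 + 25)*155 = -407*155 = -63085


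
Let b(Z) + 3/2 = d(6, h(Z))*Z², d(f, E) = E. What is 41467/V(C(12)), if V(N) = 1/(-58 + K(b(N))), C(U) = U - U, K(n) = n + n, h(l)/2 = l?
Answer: -2529487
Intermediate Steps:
h(l) = 2*l
b(Z) = -3/2 + 2*Z³ (b(Z) = -3/2 + (2*Z)*Z² = -3/2 + 2*Z³)
K(n) = 2*n
C(U) = 0
V(N) = 1/(-61 + 4*N³) (V(N) = 1/(-58 + 2*(-3/2 + 2*N³)) = 1/(-58 + (-3 + 4*N³)) = 1/(-61 + 4*N³))
41467/V(C(12)) = 41467/(1/(-61 + 4*0³)) = 41467/(1/(-61 + 4*0)) = 41467/(1/(-61 + 0)) = 41467/(1/(-61)) = 41467/(-1/61) = 41467*(-61) = -2529487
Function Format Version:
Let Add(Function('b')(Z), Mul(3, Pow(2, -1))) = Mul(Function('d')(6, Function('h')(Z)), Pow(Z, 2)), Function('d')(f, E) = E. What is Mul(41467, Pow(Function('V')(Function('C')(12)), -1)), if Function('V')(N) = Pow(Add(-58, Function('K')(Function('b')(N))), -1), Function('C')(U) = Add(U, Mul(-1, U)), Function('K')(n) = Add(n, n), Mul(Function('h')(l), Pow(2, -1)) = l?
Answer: -2529487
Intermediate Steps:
Function('h')(l) = Mul(2, l)
Function('b')(Z) = Add(Rational(-3, 2), Mul(2, Pow(Z, 3))) (Function('b')(Z) = Add(Rational(-3, 2), Mul(Mul(2, Z), Pow(Z, 2))) = Add(Rational(-3, 2), Mul(2, Pow(Z, 3))))
Function('K')(n) = Mul(2, n)
Function('C')(U) = 0
Function('V')(N) = Pow(Add(-61, Mul(4, Pow(N, 3))), -1) (Function('V')(N) = Pow(Add(-58, Mul(2, Add(Rational(-3, 2), Mul(2, Pow(N, 3))))), -1) = Pow(Add(-58, Add(-3, Mul(4, Pow(N, 3)))), -1) = Pow(Add(-61, Mul(4, Pow(N, 3))), -1))
Mul(41467, Pow(Function('V')(Function('C')(12)), -1)) = Mul(41467, Pow(Pow(Add(-61, Mul(4, Pow(0, 3))), -1), -1)) = Mul(41467, Pow(Pow(Add(-61, Mul(4, 0)), -1), -1)) = Mul(41467, Pow(Pow(Add(-61, 0), -1), -1)) = Mul(41467, Pow(Pow(-61, -1), -1)) = Mul(41467, Pow(Rational(-1, 61), -1)) = Mul(41467, -61) = -2529487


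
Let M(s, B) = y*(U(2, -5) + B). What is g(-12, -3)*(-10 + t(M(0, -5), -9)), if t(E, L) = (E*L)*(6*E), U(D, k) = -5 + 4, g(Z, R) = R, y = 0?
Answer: 30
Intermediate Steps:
U(D, k) = -1
M(s, B) = 0 (M(s, B) = 0*(-1 + B) = 0)
t(E, L) = 6*L*E**2
g(-12, -3)*(-10 + t(M(0, -5), -9)) = -3*(-10 + 6*(-9)*0**2) = -3*(-10 + 6*(-9)*0) = -3*(-10 + 0) = -3*(-10) = 30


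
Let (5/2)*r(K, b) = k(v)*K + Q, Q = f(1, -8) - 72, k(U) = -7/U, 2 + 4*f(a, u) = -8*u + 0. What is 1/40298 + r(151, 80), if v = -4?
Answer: 8371912/100745 ≈ 83.100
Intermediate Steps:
f(a, u) = -½ - 2*u (f(a, u) = -½ + (-8*u + 0)/4 = -½ + (-8*u)/4 = -½ - 2*u)
Q = -113/2 (Q = (-½ - 2*(-8)) - 72 = (-½ + 16) - 72 = 31/2 - 72 = -113/2 ≈ -56.500)
r(K, b) = -113/5 + 7*K/10 (r(K, b) = 2*((-7/(-4))*K - 113/2)/5 = 2*((-7*(-¼))*K - 113/2)/5 = 2*(7*K/4 - 113/2)/5 = 2*(-113/2 + 7*K/4)/5 = -113/5 + 7*K/10)
1/40298 + r(151, 80) = 1/40298 + (-113/5 + (7/10)*151) = 1/40298 + (-113/5 + 1057/10) = 1/40298 + 831/10 = 8371912/100745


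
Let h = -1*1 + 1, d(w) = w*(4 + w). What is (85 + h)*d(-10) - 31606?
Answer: -26506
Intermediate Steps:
h = 0 (h = -1 + 1 = 0)
(85 + h)*d(-10) - 31606 = (85 + 0)*(-10*(4 - 10)) - 31606 = 85*(-10*(-6)) - 31606 = 85*60 - 31606 = 5100 - 31606 = -26506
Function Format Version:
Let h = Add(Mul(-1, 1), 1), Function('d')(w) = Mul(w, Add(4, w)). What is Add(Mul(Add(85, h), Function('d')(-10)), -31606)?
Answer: -26506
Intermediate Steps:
h = 0 (h = Add(-1, 1) = 0)
Add(Mul(Add(85, h), Function('d')(-10)), -31606) = Add(Mul(Add(85, 0), Mul(-10, Add(4, -10))), -31606) = Add(Mul(85, Mul(-10, -6)), -31606) = Add(Mul(85, 60), -31606) = Add(5100, -31606) = -26506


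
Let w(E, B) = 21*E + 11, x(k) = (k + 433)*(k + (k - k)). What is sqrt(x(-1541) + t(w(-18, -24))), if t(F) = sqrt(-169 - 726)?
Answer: sqrt(1707428 + I*sqrt(895)) ≈ 1306.7 + 0.01*I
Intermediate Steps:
x(k) = k*(433 + k) (x(k) = (433 + k)*(k + 0) = (433 + k)*k = k*(433 + k))
w(E, B) = 11 + 21*E
t(F) = I*sqrt(895) (t(F) = sqrt(-895) = I*sqrt(895))
sqrt(x(-1541) + t(w(-18, -24))) = sqrt(-1541*(433 - 1541) + I*sqrt(895)) = sqrt(-1541*(-1108) + I*sqrt(895)) = sqrt(1707428 + I*sqrt(895))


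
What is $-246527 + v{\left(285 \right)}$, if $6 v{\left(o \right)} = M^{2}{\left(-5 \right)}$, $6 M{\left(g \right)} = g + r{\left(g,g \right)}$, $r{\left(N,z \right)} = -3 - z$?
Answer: $- \frac{5916647}{24} \approx -2.4653 \cdot 10^{5}$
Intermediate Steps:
$M{\left(g \right)} = - \frac{1}{2}$ ($M{\left(g \right)} = \frac{g - \left(3 + g\right)}{6} = \frac{1}{6} \left(-3\right) = - \frac{1}{2}$)
$v{\left(o \right)} = \frac{1}{24}$ ($v{\left(o \right)} = \frac{\left(- \frac{1}{2}\right)^{2}}{6} = \frac{1}{6} \cdot \frac{1}{4} = \frac{1}{24}$)
$-246527 + v{\left(285 \right)} = -246527 + \frac{1}{24} = - \frac{5916647}{24}$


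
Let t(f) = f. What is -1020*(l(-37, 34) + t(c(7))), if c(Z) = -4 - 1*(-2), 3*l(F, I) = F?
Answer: 14620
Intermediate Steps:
l(F, I) = F/3
c(Z) = -2 (c(Z) = -4 + 2 = -2)
-1020*(l(-37, 34) + t(c(7))) = -1020*((1/3)*(-37) - 2) = -1020*(-37/3 - 2) = -1020*(-43/3) = 14620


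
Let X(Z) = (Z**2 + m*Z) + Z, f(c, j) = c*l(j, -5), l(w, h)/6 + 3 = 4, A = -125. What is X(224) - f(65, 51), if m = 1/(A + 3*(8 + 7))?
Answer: 250036/5 ≈ 50007.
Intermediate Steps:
l(w, h) = 6 (l(w, h) = -18 + 6*4 = -18 + 24 = 6)
m = -1/80 (m = 1/(-125 + 3*(8 + 7)) = 1/(-125 + 3*15) = 1/(-125 + 45) = 1/(-80) = -1/80 ≈ -0.012500)
f(c, j) = 6*c (f(c, j) = c*6 = 6*c)
X(Z) = Z**2 + 79*Z/80 (X(Z) = (Z**2 - Z/80) + Z = Z**2 + 79*Z/80)
X(224) - f(65, 51) = (1/80)*224*(79 + 80*224) - 6*65 = (1/80)*224*(79 + 17920) - 1*390 = (1/80)*224*17999 - 390 = 251986/5 - 390 = 250036/5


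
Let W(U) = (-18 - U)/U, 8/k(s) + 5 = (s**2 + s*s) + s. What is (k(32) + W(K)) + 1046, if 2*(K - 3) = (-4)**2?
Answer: 23814863/22825 ≈ 1043.4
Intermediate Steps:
K = 11 (K = 3 + (1/2)*(-4)**2 = 3 + (1/2)*16 = 3 + 8 = 11)
k(s) = 8/(-5 + s + 2*s**2) (k(s) = 8/(-5 + ((s**2 + s*s) + s)) = 8/(-5 + ((s**2 + s**2) + s)) = 8/(-5 + (2*s**2 + s)) = 8/(-5 + (s + 2*s**2)) = 8/(-5 + s + 2*s**2))
W(U) = (-18 - U)/U
(k(32) + W(K)) + 1046 = (8/(-5 + 32 + 2*32**2) + (-18 - 1*11)/11) + 1046 = (8/(-5 + 32 + 2*1024) + (-18 - 11)/11) + 1046 = (8/(-5 + 32 + 2048) + (1/11)*(-29)) + 1046 = (8/2075 - 29/11) + 1046 = -60087/22825 + 1046 = 23814863/22825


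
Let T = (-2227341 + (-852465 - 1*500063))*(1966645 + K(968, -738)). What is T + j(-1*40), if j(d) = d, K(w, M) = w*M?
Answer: -4482930333849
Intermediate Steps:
K(w, M) = M*w
T = -4482930333809 (T = (-2227341 + (-852465 - 1*500063))*(1966645 - 738*968) = (-2227341 + (-852465 - 500063))*(1966645 - 714384) = (-2227341 - 1352528)*1252261 = -3579869*1252261 = -4482930333809)
T + j(-1*40) = -4482930333809 - 1*40 = -4482930333809 - 40 = -4482930333849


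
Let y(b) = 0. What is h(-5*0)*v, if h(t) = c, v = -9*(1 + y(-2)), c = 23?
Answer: -207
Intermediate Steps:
v = -9 (v = -9*(1 + 0) = -9*1 = -9)
h(t) = 23
h(-5*0)*v = 23*(-9) = -207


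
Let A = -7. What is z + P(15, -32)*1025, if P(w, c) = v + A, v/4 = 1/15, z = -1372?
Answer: -24821/3 ≈ -8273.7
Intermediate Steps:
v = 4/15 ≈ 0.26667
P(w, c) = -101/15 (P(w, c) = 4/15 - 7 = -101/15)
z + P(15, -32)*1025 = -1372 - 101/15*1025 = -1372 - 20705/3 = -24821/3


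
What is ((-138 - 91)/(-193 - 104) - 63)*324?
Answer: -221784/11 ≈ -20162.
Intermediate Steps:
((-138 - 91)/(-193 - 104) - 63)*324 = (-229/(-297) - 63)*324 = (-229*(-1/297) - 63)*324 = (229/297 - 63)*324 = -18482/297*324 = -221784/11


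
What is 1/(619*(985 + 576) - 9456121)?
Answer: -1/8489862 ≈ -1.1779e-7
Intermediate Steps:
1/(619*(985 + 576) - 9456121) = 1/(619*1561 - 9456121) = 1/(966259 - 9456121) = 1/(-8489862) = -1/8489862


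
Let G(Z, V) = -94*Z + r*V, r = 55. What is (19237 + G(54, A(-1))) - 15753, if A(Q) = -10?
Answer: -2142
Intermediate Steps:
G(Z, V) = -94*Z + 55*V
(19237 + G(54, A(-1))) - 15753 = (19237 + (-94*54 + 55*(-10))) - 15753 = (19237 + (-5076 - 550)) - 15753 = (19237 - 5626) - 15753 = 13611 - 15753 = -2142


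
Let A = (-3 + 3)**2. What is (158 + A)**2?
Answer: 24964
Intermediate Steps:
A = 0 (A = 0**2 = 0)
(158 + A)**2 = (158 + 0)**2 = 158**2 = 24964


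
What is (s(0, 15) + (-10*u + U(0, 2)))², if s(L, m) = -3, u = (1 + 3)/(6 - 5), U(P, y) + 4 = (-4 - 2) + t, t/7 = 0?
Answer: 2809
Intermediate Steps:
t = 0 (t = 7*0 = 0)
U(P, y) = -10 (U(P, y) = -4 + ((-4 - 2) + 0) = -4 + (-6 + 0) = -4 - 6 = -10)
u = 4 (u = 4/1 = 4*1 = 4)
(s(0, 15) + (-10*u + U(0, 2)))² = (-3 + (-10*4 - 10))² = (-3 + (-40 - 10))² = (-3 - 50)² = (-53)² = 2809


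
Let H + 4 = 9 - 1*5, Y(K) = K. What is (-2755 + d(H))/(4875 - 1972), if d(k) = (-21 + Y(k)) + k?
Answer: -2776/2903 ≈ -0.95625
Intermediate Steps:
H = 0 (H = -4 + (9 - 1*5) = -4 + (9 - 5) = -4 + 4 = 0)
d(k) = -21 + 2*k (d(k) = (-21 + k) + k = -21 + 2*k)
(-2755 + d(H))/(4875 - 1972) = (-2755 + (-21 + 2*0))/(4875 - 1972) = (-2755 + (-21 + 0))/2903 = (-2755 - 21)*(1/2903) = -2776*1/2903 = -2776/2903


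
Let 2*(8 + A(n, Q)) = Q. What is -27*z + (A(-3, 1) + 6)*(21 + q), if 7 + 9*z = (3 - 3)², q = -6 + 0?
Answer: -3/2 ≈ -1.5000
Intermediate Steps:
A(n, Q) = -8 + Q/2
q = -6
z = -7/9 (z = -7/9 + (3 - 3)²/9 = -7/9 + (⅑)*0² = -7/9 + (⅑)*0 = -7/9 + 0 = -7/9 ≈ -0.77778)
-27*z + (A(-3, 1) + 6)*(21 + q) = -27*(-7/9) + ((-8 + (½)*1) + 6)*(21 - 6) = 21 + ((-8 + ½) + 6)*15 = 21 + (-15/2 + 6)*15 = 21 - 3/2*15 = 21 - 45/2 = -3/2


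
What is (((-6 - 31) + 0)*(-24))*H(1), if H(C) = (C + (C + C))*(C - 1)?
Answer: 0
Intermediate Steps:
H(C) = 3*C*(-1 + C) (H(C) = (C + 2*C)*(-1 + C) = (3*C)*(-1 + C) = 3*C*(-1 + C))
(((-6 - 31) + 0)*(-24))*H(1) = (((-6 - 31) + 0)*(-24))*(3*1*(-1 + 1)) = ((-37 + 0)*(-24))*(3*1*0) = -37*(-24)*0 = 888*0 = 0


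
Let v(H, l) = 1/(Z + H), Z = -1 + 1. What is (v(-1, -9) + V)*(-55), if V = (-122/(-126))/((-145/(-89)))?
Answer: 40766/1827 ≈ 22.313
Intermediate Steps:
Z = 0
v(H, l) = 1/H (v(H, l) = 1/(0 + H) = 1/H)
V = 5429/9135 (V = (-122*(-1/126))/((-145*(-1/89))) = 61/(63*(145/89)) = (61/63)*(89/145) = 5429/9135 ≈ 0.59431)
(v(-1, -9) + V)*(-55) = (1/(-1) + 5429/9135)*(-55) = (-1 + 5429/9135)*(-55) = -3706/9135*(-55) = 40766/1827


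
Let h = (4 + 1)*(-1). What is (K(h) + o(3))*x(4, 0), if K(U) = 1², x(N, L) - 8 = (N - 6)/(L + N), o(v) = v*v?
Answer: 75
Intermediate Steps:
h = -5 (h = 5*(-1) = -5)
o(v) = v²
x(N, L) = 8 + (-6 + N)/(L + N) (x(N, L) = 8 + (N - 6)/(L + N) = 8 + (-6 + N)/(L + N))
K(U) = 1
(K(h) + o(3))*x(4, 0) = (1 + 3²)*((-6 + 8*0 + 9*4)/(0 + 4)) = (1 + 9)*((-6 + 0 + 36)/4) = 10*((¼)*30) = 10*(15/2) = 75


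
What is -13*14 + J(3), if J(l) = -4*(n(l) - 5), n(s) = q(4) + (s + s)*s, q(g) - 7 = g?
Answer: -278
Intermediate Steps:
q(g) = 7 + g
n(s) = 11 + 2*s**2 (n(s) = (7 + 4) + (s + s)*s = 11 + (2*s)*s = 11 + 2*s**2)
J(l) = -24 - 8*l**2 (J(l) = -4*((11 + 2*l**2) - 5) = -4*(6 + 2*l**2) = -24 - 8*l**2)
-13*14 + J(3) = -13*14 + (-24 - 8*3**2) = -182 + (-24 - 8*9) = -182 + (-24 - 72) = -182 - 96 = -278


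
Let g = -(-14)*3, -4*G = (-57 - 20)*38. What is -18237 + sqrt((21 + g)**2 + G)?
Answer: -18237 + sqrt(18802)/2 ≈ -18168.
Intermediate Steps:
G = 1463/2 (G = -(-57 - 20)*38/4 = -(-77)*38/4 = -1/4*(-2926) = 1463/2 ≈ 731.50)
g = 42 (g = -7*(-6) = 42)
-18237 + sqrt((21 + g)**2 + G) = -18237 + sqrt((21 + 42)**2 + 1463/2) = -18237 + sqrt(63**2 + 1463/2) = -18237 + sqrt(3969 + 1463/2) = -18237 + sqrt(9401/2) = -18237 + sqrt(18802)/2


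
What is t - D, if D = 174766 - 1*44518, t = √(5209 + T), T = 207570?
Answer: -130248 + √212779 ≈ -1.2979e+5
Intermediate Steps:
t = √212779 (t = √(5209 + 207570) = √212779 ≈ 461.28)
D = 130248 (D = 174766 - 44518 = 130248)
t - D = √212779 - 1*130248 = √212779 - 130248 = -130248 + √212779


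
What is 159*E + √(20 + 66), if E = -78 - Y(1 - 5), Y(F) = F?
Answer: -11766 + √86 ≈ -11757.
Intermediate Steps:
E = -74 (E = -78 - (1 - 5) = -78 - 1*(-4) = -78 + 4 = -74)
159*E + √(20 + 66) = 159*(-74) + √(20 + 66) = -11766 + √86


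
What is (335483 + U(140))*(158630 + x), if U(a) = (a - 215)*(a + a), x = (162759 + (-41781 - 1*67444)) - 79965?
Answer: 41574338117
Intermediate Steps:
x = -26431 (x = (162759 + (-41781 - 67444)) - 79965 = (162759 - 109225) - 79965 = 53534 - 79965 = -26431)
U(a) = 2*a*(-215 + a) (U(a) = (-215 + a)*(2*a) = 2*a*(-215 + a))
(335483 + U(140))*(158630 + x) = (335483 + 2*140*(-215 + 140))*(158630 - 26431) = (335483 + 2*140*(-75))*132199 = (335483 - 21000)*132199 = 314483*132199 = 41574338117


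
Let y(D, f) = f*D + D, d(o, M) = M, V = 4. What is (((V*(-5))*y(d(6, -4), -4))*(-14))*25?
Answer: 84000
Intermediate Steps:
y(D, f) = D + D*f (y(D, f) = D*f + D = D + D*f)
(((V*(-5))*y(d(6, -4), -4))*(-14))*25 = (((4*(-5))*(-4*(1 - 4)))*(-14))*25 = (-(-80)*(-3)*(-14))*25 = (-20*12*(-14))*25 = -240*(-14)*25 = 3360*25 = 84000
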